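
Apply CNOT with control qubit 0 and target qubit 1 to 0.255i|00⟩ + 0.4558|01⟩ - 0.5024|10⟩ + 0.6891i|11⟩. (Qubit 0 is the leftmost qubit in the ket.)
0.255i|00⟩ + 0.4558|01⟩ + 0.6891i|10⟩ - 0.5024|11⟩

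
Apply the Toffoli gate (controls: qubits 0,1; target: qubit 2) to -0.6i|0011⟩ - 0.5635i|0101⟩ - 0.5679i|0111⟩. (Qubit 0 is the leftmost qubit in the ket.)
-0.6i|0011⟩ - 0.5635i|0101⟩ - 0.5679i|0111⟩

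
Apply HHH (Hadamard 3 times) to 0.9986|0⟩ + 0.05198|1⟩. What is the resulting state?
0.7429|0⟩ + 0.6694|1⟩

H² = I, so H^3 = H: a single Hadamard. With (a, b) = (0.9986, 0.05198), H gives ((a + b)/√2, (a − b)/√2) = (0.7429, 0.6694).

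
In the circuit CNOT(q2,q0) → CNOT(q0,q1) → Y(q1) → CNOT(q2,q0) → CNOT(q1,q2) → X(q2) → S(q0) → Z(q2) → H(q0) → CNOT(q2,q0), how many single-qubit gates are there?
5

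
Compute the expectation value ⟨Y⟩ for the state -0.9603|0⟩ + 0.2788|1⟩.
0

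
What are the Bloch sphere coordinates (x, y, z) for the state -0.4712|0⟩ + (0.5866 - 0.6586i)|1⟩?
(-0.5528, 0.6207, -0.5558)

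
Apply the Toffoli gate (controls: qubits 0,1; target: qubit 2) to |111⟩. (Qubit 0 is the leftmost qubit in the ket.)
|110⟩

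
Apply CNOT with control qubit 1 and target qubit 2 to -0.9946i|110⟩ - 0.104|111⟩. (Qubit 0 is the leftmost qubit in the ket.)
-0.104|110⟩ - 0.9946i|111⟩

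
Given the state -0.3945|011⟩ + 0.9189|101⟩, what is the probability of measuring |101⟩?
0.8444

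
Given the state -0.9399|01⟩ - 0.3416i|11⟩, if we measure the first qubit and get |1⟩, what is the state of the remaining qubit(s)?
-i|1⟩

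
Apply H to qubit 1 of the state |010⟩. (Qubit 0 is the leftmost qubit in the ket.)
1/√2|000⟩ - 1/√2|010⟩

H on qubit 1 mixes each pair of kets that differ only in qubit 1: amplitudes (a, b) of (|…0…⟩, |…1…⟩) become ((a + b)/√2, (a − b)/√2). Kets absent from the input have amplitude 0.
(|000⟩, |010⟩): (a, b) = (0, 1) → (1/√2, -1/√2)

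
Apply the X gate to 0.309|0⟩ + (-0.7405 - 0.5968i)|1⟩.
(-0.7405 - 0.5968i)|0⟩ + 0.309|1⟩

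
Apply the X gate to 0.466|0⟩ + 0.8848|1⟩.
0.8848|0⟩ + 0.466|1⟩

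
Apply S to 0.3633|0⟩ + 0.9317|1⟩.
0.3633|0⟩ + 0.9317i|1⟩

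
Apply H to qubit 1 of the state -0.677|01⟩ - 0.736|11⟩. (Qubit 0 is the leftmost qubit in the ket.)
-0.4787|00⟩ + 0.4787|01⟩ - 0.5204|10⟩ + 0.5204|11⟩

H on qubit 1 mixes each pair of kets that differ only in qubit 1: amplitudes (a, b) of (|…0…⟩, |…1…⟩) become ((a + b)/√2, (a − b)/√2). Kets absent from the input have amplitude 0.
(|00⟩, |01⟩): (a, b) = (0, -0.677) → (-0.4787, 0.4787)
(|10⟩, |11⟩): (a, b) = (0, -0.736) → (-0.5204, 0.5204)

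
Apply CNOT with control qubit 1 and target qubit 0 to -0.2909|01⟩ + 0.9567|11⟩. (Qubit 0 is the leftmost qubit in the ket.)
0.9567|01⟩ - 0.2909|11⟩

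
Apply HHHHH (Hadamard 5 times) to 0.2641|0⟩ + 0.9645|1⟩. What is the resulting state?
0.8688|0⟩ - 0.4953|1⟩

H² = I, so H^5 = H: a single Hadamard. With (a, b) = (0.2641, 0.9645), H gives ((a + b)/√2, (a − b)/√2) = (0.8688, -0.4953).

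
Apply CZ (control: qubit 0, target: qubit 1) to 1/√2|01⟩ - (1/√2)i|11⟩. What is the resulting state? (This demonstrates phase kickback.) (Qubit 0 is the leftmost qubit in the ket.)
1/√2|01⟩ + (1/√2)i|11⟩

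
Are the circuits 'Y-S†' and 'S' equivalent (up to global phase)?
No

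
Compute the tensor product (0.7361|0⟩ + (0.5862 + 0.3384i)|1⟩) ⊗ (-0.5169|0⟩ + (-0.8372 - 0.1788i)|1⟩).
-0.3805|00⟩ + (-0.6163 - 0.1316i)|01⟩ + (-0.303 - 0.1749i)|10⟩ + (-0.4303 - 0.3881i)|11⟩

amp(|b₁b₂…⟩) = product of the factor amplitudes for bits b₁, b₂, …; only kets whose every factor amplitude is nonzero survive.
|00⟩: (0.7361)(-0.5169) = -0.3805
|01⟩: (0.7361)(-0.8372 - 0.1788i) = (-0.6163 - 0.1316i)
|10⟩: (0.5862 + 0.3384i)(-0.5169) = (-0.303 - 0.1749i)
|11⟩: (0.5862 + 0.3384i)(-0.8372 - 0.1788i) = (-0.4303 - 0.3881i)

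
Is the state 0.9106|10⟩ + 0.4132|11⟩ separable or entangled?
Separable

Writing the state as a|00⟩ + b|01⟩ + c|10⟩ + d|11⟩, it is a product state iff ad − bc = 0.
Here (a, b, c, d) = (0, 0, 0.9106, 0.4132): ad − bc = (0)(0.4132) − (0)(0.9106) = 0, so the state is separable.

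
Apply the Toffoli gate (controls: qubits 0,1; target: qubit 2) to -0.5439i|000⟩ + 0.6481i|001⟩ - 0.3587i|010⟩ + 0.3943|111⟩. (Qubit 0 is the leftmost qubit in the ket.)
-0.5439i|000⟩ + 0.6481i|001⟩ - 0.3587i|010⟩ + 0.3943|110⟩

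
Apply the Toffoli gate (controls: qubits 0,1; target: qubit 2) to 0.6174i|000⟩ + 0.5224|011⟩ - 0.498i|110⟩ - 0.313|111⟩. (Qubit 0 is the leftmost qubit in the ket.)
0.6174i|000⟩ + 0.5224|011⟩ - 0.313|110⟩ - 0.498i|111⟩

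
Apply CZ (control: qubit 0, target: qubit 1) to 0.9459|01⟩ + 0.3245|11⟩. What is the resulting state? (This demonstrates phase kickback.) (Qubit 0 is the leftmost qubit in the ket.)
0.9459|01⟩ - 0.3245|11⟩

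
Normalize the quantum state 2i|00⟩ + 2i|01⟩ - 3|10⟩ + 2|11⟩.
0.4364i|00⟩ + 0.4364i|01⟩ - 0.6547|10⟩ + 0.4364|11⟩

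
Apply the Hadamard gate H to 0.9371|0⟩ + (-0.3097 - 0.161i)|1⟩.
(0.4436 - 0.1138i)|0⟩ + (0.8816 + 0.1138i)|1⟩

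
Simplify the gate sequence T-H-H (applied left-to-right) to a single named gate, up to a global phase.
T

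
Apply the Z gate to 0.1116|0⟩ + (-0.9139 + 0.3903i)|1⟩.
0.1116|0⟩ + (0.9139 - 0.3903i)|1⟩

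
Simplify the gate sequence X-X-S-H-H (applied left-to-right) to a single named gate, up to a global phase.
S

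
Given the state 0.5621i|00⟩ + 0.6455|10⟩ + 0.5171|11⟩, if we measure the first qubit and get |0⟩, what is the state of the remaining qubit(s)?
i|0⟩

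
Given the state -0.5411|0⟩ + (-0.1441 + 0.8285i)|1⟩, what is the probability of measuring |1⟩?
0.7072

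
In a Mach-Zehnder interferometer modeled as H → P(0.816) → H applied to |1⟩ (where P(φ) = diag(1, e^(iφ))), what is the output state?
(0.1574 - 0.3642i)|0⟩ + (0.8426 + 0.3642i)|1⟩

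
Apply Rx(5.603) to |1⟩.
-0.3336i|0⟩ - 0.9427|1⟩

Rx(5.603) = [[cos(θ/2), −i·sin(θ/2)], [−i·sin(θ/2), cos(θ/2)]]; θ = 5.603, cos(θ/2) ≈ -0.942724, sin(θ/2) ≈ 0.333574.
With a = amp(|0⟩) = 0 and b = amp(|1⟩) = 1:
new amp(|0⟩) = (-0.942724)·a + (-0.333574i)·b = -0.3336i
new amp(|1⟩) = (-0.333574i)·a + (-0.942724)·b = -0.9427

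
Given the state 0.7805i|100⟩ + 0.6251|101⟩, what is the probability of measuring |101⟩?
0.3908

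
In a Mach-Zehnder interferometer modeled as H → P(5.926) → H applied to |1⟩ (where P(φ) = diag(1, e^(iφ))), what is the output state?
(0.03156 + 0.1748i)|0⟩ + (0.9684 - 0.1748i)|1⟩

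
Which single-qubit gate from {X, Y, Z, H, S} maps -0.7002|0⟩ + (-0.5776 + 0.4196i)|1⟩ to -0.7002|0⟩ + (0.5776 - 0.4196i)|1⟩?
Z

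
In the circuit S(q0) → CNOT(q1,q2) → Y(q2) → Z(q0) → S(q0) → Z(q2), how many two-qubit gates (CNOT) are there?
1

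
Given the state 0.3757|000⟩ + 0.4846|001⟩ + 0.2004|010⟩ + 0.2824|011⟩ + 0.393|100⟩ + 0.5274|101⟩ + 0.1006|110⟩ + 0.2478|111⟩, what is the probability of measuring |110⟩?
0.01012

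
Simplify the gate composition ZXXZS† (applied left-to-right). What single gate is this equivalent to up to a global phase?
S†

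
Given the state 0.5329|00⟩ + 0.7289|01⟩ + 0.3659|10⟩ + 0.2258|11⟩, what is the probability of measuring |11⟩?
0.05099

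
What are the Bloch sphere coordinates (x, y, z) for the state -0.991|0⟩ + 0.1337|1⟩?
(-0.265, 0, 0.9642)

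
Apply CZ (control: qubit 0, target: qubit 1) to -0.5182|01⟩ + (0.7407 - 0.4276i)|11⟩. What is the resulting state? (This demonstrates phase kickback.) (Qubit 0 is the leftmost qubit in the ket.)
-0.5182|01⟩ + (-0.7407 + 0.4276i)|11⟩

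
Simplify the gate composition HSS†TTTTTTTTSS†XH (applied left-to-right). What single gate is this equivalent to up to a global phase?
Z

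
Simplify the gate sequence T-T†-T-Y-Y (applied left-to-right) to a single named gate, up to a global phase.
T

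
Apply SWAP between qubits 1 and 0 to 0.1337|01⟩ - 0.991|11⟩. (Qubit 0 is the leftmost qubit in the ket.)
0.1337|10⟩ - 0.991|11⟩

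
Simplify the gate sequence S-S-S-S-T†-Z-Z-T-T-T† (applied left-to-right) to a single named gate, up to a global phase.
I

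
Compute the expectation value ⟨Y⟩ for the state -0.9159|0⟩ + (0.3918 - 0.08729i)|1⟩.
0.1599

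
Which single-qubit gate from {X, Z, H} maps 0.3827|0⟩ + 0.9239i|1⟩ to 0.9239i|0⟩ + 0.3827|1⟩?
X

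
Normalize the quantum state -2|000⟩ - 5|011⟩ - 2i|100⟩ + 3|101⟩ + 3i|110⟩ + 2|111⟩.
-0.2697|000⟩ - 0.6742|011⟩ - 0.2697i|100⟩ + 0.4045|101⟩ + 0.4045i|110⟩ + 0.2697|111⟩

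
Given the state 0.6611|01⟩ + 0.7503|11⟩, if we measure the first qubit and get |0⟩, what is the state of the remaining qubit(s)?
|1⟩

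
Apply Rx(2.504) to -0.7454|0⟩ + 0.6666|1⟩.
(-0.2336 - 0.633i)|0⟩ + (0.2089 + 0.7078i)|1⟩

Rx(2.504) = [[cos(θ/2), −i·sin(θ/2)], [−i·sin(θ/2), cos(θ/2)]]; θ = 2.504, cos(θ/2) ≈ 0.313424, sin(θ/2) ≈ 0.949613.
With a = amp(|0⟩) = -0.7454 and b = amp(|1⟩) = 0.6666:
new amp(|0⟩) = (0.313424)·a + (-0.949613i)·b = (-0.2336 - 0.633i)
new amp(|1⟩) = (-0.949613i)·a + (0.313424)·b = (0.2089 + 0.7078i)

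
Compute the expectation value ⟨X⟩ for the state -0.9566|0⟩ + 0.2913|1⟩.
-0.5573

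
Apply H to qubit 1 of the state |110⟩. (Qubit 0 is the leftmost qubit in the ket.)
1/√2|100⟩ - 1/√2|110⟩

H on qubit 1 mixes each pair of kets that differ only in qubit 1: amplitudes (a, b) of (|…0…⟩, |…1…⟩) become ((a + b)/√2, (a − b)/√2). Kets absent from the input have amplitude 0.
(|100⟩, |110⟩): (a, b) = (0, 1) → (1/√2, -1/√2)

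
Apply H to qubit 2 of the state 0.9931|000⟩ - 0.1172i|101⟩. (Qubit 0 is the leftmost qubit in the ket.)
0.7022|000⟩ + 0.7022|001⟩ - 0.08287i|100⟩ + 0.08287i|101⟩

H on qubit 2 mixes each pair of kets that differ only in qubit 2: amplitudes (a, b) of (|…0…⟩, |…1…⟩) become ((a + b)/√2, (a − b)/√2). Kets absent from the input have amplitude 0.
(|000⟩, |001⟩): (a, b) = (0.9931, 0) → (0.7022, 0.7022)
(|100⟩, |101⟩): (a, b) = (0, -0.1172i) → (-0.08287i, 0.08287i)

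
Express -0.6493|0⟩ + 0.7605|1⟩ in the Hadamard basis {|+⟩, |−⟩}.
0.07863|+⟩ - 0.9969|−⟩

With |ψ⟩ = α|0⟩ + β|1⟩, the Hadamard-basis coefficients are ⟨+|ψ⟩ = (α + β)/√2 and ⟨−|ψ⟩ = (α − β)/√2.
Here α = -0.6493, β = 0.7605: (α + β)/√2 = 0.07863, (α − β)/√2 = -0.9969.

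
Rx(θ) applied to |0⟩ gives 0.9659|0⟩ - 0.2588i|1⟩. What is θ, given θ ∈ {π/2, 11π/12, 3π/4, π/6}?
π/6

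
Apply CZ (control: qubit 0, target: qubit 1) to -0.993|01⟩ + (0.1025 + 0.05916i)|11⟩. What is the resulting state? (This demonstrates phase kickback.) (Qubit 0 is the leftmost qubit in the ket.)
-0.993|01⟩ + (-0.1025 - 0.05916i)|11⟩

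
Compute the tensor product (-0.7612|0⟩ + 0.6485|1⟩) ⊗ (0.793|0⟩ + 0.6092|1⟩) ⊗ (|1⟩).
-0.6036|001⟩ - 0.4637|011⟩ + 0.5143|101⟩ + 0.3951|111⟩

amp(|b₁b₂…⟩) = product of the factor amplitudes for bits b₁, b₂, …; only kets whose every factor amplitude is nonzero survive.
|001⟩: (-0.7612)(0.793)(1) = -0.6036
|011⟩: (-0.7612)(0.6092)(1) = -0.4637
|101⟩: (0.6485)(0.793)(1) = 0.5143
|111⟩: (0.6485)(0.6092)(1) = 0.3951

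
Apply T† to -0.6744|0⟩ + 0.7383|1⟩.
-0.6744|0⟩ + (0.5221 - 0.5221i)|1⟩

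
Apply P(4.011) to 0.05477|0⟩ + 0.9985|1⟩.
0.05477|0⟩ + (-0.6443 - 0.7628i)|1⟩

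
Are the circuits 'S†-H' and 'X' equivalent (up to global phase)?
No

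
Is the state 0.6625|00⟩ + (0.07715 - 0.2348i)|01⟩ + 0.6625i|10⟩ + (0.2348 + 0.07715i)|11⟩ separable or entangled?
Separable

Writing the state as a|00⟩ + b|01⟩ + c|10⟩ + d|11⟩, it is a product state iff ad − bc = 0.
Here (a, b, c, d) = (0.6625, (0.07715 - 0.2348i), 0.6625i, (0.2348 + 0.07715i)): ad − bc = (0.6625)(0.2348 + 0.07715i) − (0.07715 - 0.2348i)(0.6625i) = 0, so the state is separable.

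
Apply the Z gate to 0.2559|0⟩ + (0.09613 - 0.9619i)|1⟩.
0.2559|0⟩ + (-0.09613 + 0.9619i)|1⟩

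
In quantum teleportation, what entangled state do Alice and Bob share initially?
Bell state |Φ+⟩ = (|00⟩ + |11⟩)/√2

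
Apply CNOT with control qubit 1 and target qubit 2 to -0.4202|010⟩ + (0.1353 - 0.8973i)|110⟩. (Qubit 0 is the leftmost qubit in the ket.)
-0.4202|011⟩ + (0.1353 - 0.8973i)|111⟩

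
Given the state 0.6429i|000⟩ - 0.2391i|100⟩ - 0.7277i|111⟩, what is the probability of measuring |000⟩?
0.4133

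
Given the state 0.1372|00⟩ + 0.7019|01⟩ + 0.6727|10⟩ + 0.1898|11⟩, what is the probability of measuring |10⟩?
0.4525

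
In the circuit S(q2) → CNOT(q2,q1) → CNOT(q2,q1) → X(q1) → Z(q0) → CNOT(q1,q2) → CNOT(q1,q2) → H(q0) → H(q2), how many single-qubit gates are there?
5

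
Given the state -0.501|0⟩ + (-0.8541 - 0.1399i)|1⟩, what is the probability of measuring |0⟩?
0.251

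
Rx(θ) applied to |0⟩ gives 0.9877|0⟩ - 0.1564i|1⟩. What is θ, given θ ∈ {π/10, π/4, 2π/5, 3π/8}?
π/10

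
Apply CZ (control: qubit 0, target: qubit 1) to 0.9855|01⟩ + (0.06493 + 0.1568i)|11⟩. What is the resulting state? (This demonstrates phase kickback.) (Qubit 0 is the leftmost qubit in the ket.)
0.9855|01⟩ + (-0.06493 - 0.1568i)|11⟩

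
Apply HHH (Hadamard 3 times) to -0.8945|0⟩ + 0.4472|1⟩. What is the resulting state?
-0.3163|0⟩ - 0.9487|1⟩

H² = I, so H^3 = H: a single Hadamard. With (a, b) = (-0.8945, 0.4472), H gives ((a + b)/√2, (a − b)/√2) = (-0.3163, -0.9487).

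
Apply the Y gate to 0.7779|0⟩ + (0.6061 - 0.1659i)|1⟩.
(-0.1659 - 0.6061i)|0⟩ + 0.7779i|1⟩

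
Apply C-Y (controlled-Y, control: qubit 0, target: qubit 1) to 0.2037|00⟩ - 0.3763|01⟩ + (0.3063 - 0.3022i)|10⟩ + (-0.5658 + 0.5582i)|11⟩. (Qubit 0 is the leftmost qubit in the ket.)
0.2037|00⟩ - 0.3763|01⟩ + (0.5582 + 0.5658i)|10⟩ + (0.3022 + 0.3063i)|11⟩

C-Y leaves the control-|0⟩ kets |00⟩, |01⟩ unchanged and applies Y to qubit 1 on the control-|1⟩ pair (|10⟩, |11⟩).
Y = [[0, -i], [i, 0]].
With a = amp(|10⟩) = (0.3063 - 0.3022i) and b = amp(|11⟩) = (-0.5658 + 0.5582i):
new amp(|10⟩) = (-i)·b = (0.5582 + 0.5658i)
new amp(|11⟩) = (i)·a = (0.3022 + 0.3063i)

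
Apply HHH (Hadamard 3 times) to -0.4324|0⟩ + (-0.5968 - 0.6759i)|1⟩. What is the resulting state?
(-0.7278 - 0.4779i)|0⟩ + (0.1162 + 0.4779i)|1⟩

H² = I, so H^3 = H: a single Hadamard. With (a, b) = (-0.4324, (-0.5968 - 0.6759i)), H gives ((a + b)/√2, (a − b)/√2) = ((-0.7278 - 0.4779i), (0.1162 + 0.4779i)).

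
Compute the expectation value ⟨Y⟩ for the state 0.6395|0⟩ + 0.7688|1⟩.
0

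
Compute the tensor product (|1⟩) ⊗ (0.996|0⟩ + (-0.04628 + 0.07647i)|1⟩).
0.996|10⟩ + (-0.04628 + 0.07647i)|11⟩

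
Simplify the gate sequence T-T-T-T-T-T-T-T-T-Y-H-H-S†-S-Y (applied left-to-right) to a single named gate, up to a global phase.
T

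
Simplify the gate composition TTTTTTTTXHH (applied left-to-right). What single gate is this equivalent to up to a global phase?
X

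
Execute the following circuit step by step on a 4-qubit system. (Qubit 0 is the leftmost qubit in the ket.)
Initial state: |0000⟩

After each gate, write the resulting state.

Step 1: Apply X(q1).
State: |0100⟩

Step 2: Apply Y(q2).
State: i|0110⟩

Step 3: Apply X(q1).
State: i|0010⟩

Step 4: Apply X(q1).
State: i|0110⟩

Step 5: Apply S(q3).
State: i|0110⟩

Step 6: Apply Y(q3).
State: -|0111⟩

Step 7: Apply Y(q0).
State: -i|1111⟩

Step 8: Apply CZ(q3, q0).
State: i|1111⟩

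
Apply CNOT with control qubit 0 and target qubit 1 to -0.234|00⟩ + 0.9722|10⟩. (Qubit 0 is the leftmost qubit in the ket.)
-0.234|00⟩ + 0.9722|11⟩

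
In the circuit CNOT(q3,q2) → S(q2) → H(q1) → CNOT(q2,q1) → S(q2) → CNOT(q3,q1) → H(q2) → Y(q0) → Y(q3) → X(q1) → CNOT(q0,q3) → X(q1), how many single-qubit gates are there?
8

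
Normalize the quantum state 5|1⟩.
|1⟩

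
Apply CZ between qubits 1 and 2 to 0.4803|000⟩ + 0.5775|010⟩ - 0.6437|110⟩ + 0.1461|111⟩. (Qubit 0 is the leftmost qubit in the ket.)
0.4803|000⟩ + 0.5775|010⟩ - 0.6437|110⟩ - 0.1461|111⟩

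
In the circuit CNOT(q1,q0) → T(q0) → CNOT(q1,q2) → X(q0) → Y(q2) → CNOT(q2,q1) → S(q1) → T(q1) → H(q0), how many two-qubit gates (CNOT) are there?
3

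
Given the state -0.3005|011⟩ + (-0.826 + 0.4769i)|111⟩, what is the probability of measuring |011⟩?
0.0903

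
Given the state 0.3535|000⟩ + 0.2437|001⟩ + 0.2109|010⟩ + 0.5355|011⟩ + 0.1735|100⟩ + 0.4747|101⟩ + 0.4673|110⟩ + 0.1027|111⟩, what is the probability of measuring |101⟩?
0.2253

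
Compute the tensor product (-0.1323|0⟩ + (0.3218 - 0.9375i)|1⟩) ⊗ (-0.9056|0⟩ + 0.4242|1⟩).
0.1198|00⟩ - 0.05612|01⟩ + (-0.2914 + 0.849i)|10⟩ + (0.1365 - 0.3977i)|11⟩

amp(|b₁b₂…⟩) = product of the factor amplitudes for bits b₁, b₂, …; only kets whose every factor amplitude is nonzero survive.
|00⟩: (-0.1323)(-0.9056) = 0.1198
|01⟩: (-0.1323)(0.4242) = -0.05612
|10⟩: (0.3218 - 0.9375i)(-0.9056) = (-0.2914 + 0.849i)
|11⟩: (0.3218 - 0.9375i)(0.4242) = (0.1365 - 0.3977i)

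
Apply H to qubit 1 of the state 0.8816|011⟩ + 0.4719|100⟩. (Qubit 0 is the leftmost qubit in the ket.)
0.6234|001⟩ - 0.6234|011⟩ + 0.3337|100⟩ + 0.3337|110⟩

H on qubit 1 mixes each pair of kets that differ only in qubit 1: amplitudes (a, b) of (|…0…⟩, |…1…⟩) become ((a + b)/√2, (a − b)/√2). Kets absent from the input have amplitude 0.
(|001⟩, |011⟩): (a, b) = (0, 0.8816) → (0.6234, -0.6234)
(|100⟩, |110⟩): (a, b) = (0.4719, 0) → (0.3337, 0.3337)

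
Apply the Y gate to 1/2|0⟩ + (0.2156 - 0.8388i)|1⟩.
(-0.8388 - 0.2156i)|0⟩ + (1/2)i|1⟩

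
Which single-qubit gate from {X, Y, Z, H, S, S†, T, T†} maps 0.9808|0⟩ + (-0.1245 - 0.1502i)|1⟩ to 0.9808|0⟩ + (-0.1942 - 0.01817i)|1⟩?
T†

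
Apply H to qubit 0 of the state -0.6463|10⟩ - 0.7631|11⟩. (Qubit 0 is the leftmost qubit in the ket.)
-0.457|00⟩ - 0.5396|01⟩ + 0.457|10⟩ + 0.5396|11⟩

H on qubit 0 mixes each pair of kets that differ only in qubit 0: amplitudes (a, b) of (|…0…⟩, |…1…⟩) become ((a + b)/√2, (a − b)/√2). Kets absent from the input have amplitude 0.
(|00⟩, |10⟩): (a, b) = (0, -0.6463) → (-0.457, 0.457)
(|01⟩, |11⟩): (a, b) = (0, -0.7631) → (-0.5396, 0.5396)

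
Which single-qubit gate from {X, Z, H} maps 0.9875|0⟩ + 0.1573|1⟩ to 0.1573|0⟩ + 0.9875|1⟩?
X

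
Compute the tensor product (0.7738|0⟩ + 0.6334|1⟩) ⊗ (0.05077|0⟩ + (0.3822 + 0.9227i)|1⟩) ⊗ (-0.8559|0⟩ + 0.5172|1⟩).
-0.03362|000⟩ + 0.02032|001⟩ + (-0.2531 - 0.6111i)|010⟩ + (0.153 + 0.3693i)|011⟩ - 0.02752|100⟩ + 0.01663|101⟩ + (-0.2072 - 0.5002i)|110⟩ + (0.1252 + 0.3023i)|111⟩

amp(|b₁b₂…⟩) = product of the factor amplitudes for bits b₁, b₂, …; only kets whose every factor amplitude is nonzero survive.
|000⟩: (0.7738)(0.05077)(-0.8559) = -0.03362
|001⟩: (0.7738)(0.05077)(0.5172) = 0.02032
|010⟩: (0.7738)(0.3822 + 0.9227i)(-0.8559) = (-0.2531 - 0.6111i)
|011⟩: (0.7738)(0.3822 + 0.9227i)(0.5172) = (0.153 + 0.3693i)
|100⟩: (0.6334)(0.05077)(-0.8559) = -0.02752
|101⟩: (0.6334)(0.05077)(0.5172) = 0.01663
|110⟩: (0.6334)(0.3822 + 0.9227i)(-0.8559) = (-0.2072 - 0.5002i)
|111⟩: (0.6334)(0.3822 + 0.9227i)(0.5172) = (0.1252 + 0.3023i)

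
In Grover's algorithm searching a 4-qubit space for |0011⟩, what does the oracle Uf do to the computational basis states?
Uf|x⟩ = -|x⟩ if x = 0011, else |x⟩ (phase flip on target)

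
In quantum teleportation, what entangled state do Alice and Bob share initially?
Bell state |Φ+⟩ = (|00⟩ + |11⟩)/√2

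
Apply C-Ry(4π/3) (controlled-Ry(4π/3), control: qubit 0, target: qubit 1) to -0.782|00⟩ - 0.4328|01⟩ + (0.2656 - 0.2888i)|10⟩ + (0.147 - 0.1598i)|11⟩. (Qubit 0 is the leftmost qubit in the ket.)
-0.782|00⟩ - 0.4328|01⟩ + (-0.2601 + 0.2828i)|10⟩ + (0.1565 - 0.1702i)|11⟩

C-Ry(4π/3) leaves the control-|0⟩ kets |00⟩, |01⟩ unchanged and applies Ry(4π/3) to qubit 1 on the control-|1⟩ pair (|10⟩, |11⟩).
Ry(4π/3) = [[cos(θ/2), −sin(θ/2)], [sin(θ/2), cos(θ/2)]]; θ = 4π/3, cos(θ/2) ≈ -0.5, sin(θ/2) ≈ 0.866025.
With a = amp(|10⟩) = (0.2656 - 0.2888i) and b = amp(|11⟩) = (0.147 - 0.1598i):
new amp(|10⟩) = (-0.5)·a + (-0.866025)·b = (-0.2601 + 0.2828i)
new amp(|11⟩) = (0.866025)·a + (-0.5)·b = (0.1565 - 0.1702i)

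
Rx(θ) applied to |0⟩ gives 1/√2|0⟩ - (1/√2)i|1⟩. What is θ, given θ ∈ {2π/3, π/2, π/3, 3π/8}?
π/2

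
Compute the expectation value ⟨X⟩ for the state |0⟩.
0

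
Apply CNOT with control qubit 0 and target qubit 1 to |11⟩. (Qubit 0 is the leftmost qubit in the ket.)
|10⟩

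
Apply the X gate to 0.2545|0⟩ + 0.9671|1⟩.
0.9671|0⟩ + 0.2545|1⟩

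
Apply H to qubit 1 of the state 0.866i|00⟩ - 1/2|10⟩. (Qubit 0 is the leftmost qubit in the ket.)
0.6124i|00⟩ + 0.6124i|01⟩ - 1/√8|10⟩ - 1/√8|11⟩

H on qubit 1 mixes each pair of kets that differ only in qubit 1: amplitudes (a, b) of (|…0…⟩, |…1…⟩) become ((a + b)/√2, (a − b)/√2). Kets absent from the input have amplitude 0.
(|00⟩, |01⟩): (a, b) = (0.866i, 0) → (0.6124i, 0.6124i)
(|10⟩, |11⟩): (a, b) = (-1/2, 0) → (-1/√8, -1/√8)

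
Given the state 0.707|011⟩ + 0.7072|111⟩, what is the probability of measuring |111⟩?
0.5001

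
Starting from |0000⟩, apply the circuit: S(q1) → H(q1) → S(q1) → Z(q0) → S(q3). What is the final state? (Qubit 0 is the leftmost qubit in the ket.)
1/√2|0000⟩ + (1/√2)i|0100⟩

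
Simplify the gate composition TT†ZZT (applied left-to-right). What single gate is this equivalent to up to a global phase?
T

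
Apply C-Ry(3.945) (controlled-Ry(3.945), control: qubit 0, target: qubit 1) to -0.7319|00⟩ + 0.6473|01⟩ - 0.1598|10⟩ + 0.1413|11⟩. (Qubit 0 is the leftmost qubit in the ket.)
-0.7319|00⟩ + 0.6473|01⟩ - 0.06757|10⟩ - 0.2023|11⟩

C-Ry(3.945) leaves the control-|0⟩ kets |00⟩, |01⟩ unchanged and applies Ry(3.945) to qubit 1 on the control-|1⟩ pair (|10⟩, |11⟩).
Ry(3.945) = [[cos(θ/2), −sin(θ/2)], [sin(θ/2), cos(θ/2)]]; θ = 3.945, cos(θ/2) ≈ -0.390987, sin(θ/2) ≈ 0.920396.
With a = amp(|10⟩) = -0.1598 and b = amp(|11⟩) = 0.1413:
new amp(|10⟩) = (-0.390987)·a + (-0.920396)·b = -0.06757
new amp(|11⟩) = (0.920396)·a + (-0.390987)·b = -0.2023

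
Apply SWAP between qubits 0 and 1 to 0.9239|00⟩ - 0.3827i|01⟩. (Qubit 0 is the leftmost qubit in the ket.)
0.9239|00⟩ - 0.3827i|10⟩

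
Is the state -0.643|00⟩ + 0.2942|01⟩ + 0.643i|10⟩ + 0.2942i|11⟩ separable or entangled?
Entangled

Writing the state as a|00⟩ + b|01⟩ + c|10⟩ + d|11⟩, it is a product state iff ad − bc = 0.
Here (a, b, c, d) = (-0.643, 0.2942, 0.643i, 0.2942i): ad − bc = (-0.643)(0.2942i) − (0.2942)(0.643i) = -0.3783i ≠ 0, so the state is entangled.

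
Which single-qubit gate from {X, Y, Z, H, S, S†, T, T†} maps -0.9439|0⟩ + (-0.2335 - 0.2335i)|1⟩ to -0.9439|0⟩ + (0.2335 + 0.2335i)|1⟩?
Z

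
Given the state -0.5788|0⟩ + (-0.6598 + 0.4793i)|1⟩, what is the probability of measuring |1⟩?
0.6651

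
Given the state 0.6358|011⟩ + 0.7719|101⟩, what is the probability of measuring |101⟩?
0.5958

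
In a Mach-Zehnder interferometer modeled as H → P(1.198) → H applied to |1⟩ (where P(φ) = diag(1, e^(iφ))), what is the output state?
(0.3179 - 0.4657i)|0⟩ + (0.6821 + 0.4657i)|1⟩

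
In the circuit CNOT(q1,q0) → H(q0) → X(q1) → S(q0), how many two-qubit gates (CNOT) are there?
1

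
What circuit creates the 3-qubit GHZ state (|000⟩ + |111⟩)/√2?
H(q0) → CNOT(q0,q1) → CNOT(q0,q2)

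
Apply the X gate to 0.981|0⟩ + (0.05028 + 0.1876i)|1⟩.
(0.05028 + 0.1876i)|0⟩ + 0.981|1⟩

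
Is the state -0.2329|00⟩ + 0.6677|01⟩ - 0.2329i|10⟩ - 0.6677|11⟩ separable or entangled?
Entangled

Writing the state as a|00⟩ + b|01⟩ + c|10⟩ + d|11⟩, it is a product state iff ad − bc = 0.
Here (a, b, c, d) = (-0.2329, 0.6677, -0.2329i, -0.6677): ad − bc = (-0.2329)(-0.6677) − (0.6677)(-0.2329i) = (0.1555 + 0.1555i) ≠ 0, so the state is entangled.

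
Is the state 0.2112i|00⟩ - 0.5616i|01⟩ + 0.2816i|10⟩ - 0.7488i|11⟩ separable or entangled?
Separable

Writing the state as a|00⟩ + b|01⟩ + c|10⟩ + d|11⟩, it is a product state iff ad − bc = 0.
Here (a, b, c, d) = (0.2112i, -0.5616i, 0.2816i, -0.7488i): ad − bc = (0.2112i)(-0.7488i) − (-0.5616i)(0.2816i) = 0, so the state is separable.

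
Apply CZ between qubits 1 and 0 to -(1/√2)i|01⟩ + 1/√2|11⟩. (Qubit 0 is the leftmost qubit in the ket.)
-(1/√2)i|01⟩ - 1/√2|11⟩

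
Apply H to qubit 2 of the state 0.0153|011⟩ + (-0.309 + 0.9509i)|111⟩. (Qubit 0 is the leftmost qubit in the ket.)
0.01082|010⟩ - 0.01082|011⟩ + (-0.2185 + 0.6724i)|110⟩ + (0.2185 - 0.6724i)|111⟩

H on qubit 2 mixes each pair of kets that differ only in qubit 2: amplitudes (a, b) of (|…0…⟩, |…1…⟩) become ((a + b)/√2, (a − b)/√2). Kets absent from the input have amplitude 0.
(|010⟩, |011⟩): (a, b) = (0, 0.0153) → (0.01082, -0.01082)
(|110⟩, |111⟩): (a, b) = (0, (-0.309 + 0.9509i)) → ((-0.2185 + 0.6724i), (0.2185 - 0.6724i))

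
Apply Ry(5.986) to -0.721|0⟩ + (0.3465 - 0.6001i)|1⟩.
(0.6618 + 0.08884i)|0⟩ + (-0.4494 + 0.5935i)|1⟩

Ry(5.986) = [[cos(θ/2), −sin(θ/2)], [sin(θ/2), cos(θ/2)]]; θ = 5.986, cos(θ/2) ≈ -0.98898, sin(θ/2) ≈ 0.148046.
With a = amp(|0⟩) = -0.721 and b = amp(|1⟩) = (0.3465 - 0.6001i):
new amp(|0⟩) = (-0.98898)·a + (-0.148046)·b = (0.6618 + 0.08884i)
new amp(|1⟩) = (0.148046)·a + (-0.98898)·b = (-0.4494 + 0.5935i)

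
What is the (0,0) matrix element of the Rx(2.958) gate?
0.09167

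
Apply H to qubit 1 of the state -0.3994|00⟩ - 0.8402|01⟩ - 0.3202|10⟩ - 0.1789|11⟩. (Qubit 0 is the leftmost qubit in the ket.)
-0.8765|00⟩ + 0.3117|01⟩ - 0.3529|10⟩ - 0.09991|11⟩

H on qubit 1 mixes each pair of kets that differ only in qubit 1: amplitudes (a, b) of (|…0…⟩, |…1…⟩) become ((a + b)/√2, (a − b)/√2). Kets absent from the input have amplitude 0.
(|00⟩, |01⟩): (a, b) = (-0.3994, -0.8402) → (-0.8765, 0.3117)
(|10⟩, |11⟩): (a, b) = (-0.3202, -0.1789) → (-0.3529, -0.09991)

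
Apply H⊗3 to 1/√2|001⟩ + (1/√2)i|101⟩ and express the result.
(0.25 + 0.25i)|000⟩ + (-0.25 - 0.25i)|001⟩ + (0.25 + 0.25i)|010⟩ + (-0.25 - 0.25i)|011⟩ + (0.25 - 0.25i)|100⟩ + (-0.25 + 0.25i)|101⟩ + (0.25 - 0.25i)|110⟩ + (-0.25 + 0.25i)|111⟩

H⊗3 gives amp(|y⟩) = (1/2√2) Σ_x (−1)^(x·y) amp(|x⟩), where x·y is the number of positions in which both x and y have a 1.
|000⟩: (1/√2 + (1/√2)i)/(2√2) = (0.25 + 0.25i)
|001⟩: (-1/√2 - (1/√2)i)/(2√2) = (-0.25 - 0.25i)
|010⟩: (1/√2 + (1/√2)i)/(2√2) = (0.25 + 0.25i)
|011⟩: (-1/√2 - (1/√2)i)/(2√2) = (-0.25 - 0.25i)
|100⟩: (1/√2 - (1/√2)i)/(2√2) = (0.25 - 0.25i)
|101⟩: (-1/√2 + (1/√2)i)/(2√2) = (-0.25 + 0.25i)
|110⟩: (1/√2 - (1/√2)i)/(2√2) = (0.25 - 0.25i)
|111⟩: (-1/√2 + (1/√2)i)/(2√2) = (-0.25 + 0.25i)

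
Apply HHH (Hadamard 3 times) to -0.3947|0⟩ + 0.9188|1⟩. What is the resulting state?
0.3706|0⟩ - 0.9288|1⟩

H² = I, so H^3 = H: a single Hadamard. With (a, b) = (-0.3947, 0.9188), H gives ((a + b)/√2, (a − b)/√2) = (0.3706, -0.9288).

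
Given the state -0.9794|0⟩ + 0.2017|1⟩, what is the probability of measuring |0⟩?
0.9592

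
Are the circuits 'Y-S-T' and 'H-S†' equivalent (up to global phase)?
No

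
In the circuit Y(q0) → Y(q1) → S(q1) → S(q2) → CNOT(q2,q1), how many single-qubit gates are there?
4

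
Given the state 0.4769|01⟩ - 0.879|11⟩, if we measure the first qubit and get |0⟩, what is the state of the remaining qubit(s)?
|1⟩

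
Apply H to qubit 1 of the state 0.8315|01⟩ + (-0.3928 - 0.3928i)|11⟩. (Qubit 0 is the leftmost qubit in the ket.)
0.588|00⟩ - 0.588|01⟩ + (-0.2778 - 0.2778i)|10⟩ + (0.2778 + 0.2778i)|11⟩

H on qubit 1 mixes each pair of kets that differ only in qubit 1: amplitudes (a, b) of (|…0…⟩, |…1…⟩) become ((a + b)/√2, (a − b)/√2). Kets absent from the input have amplitude 0.
(|00⟩, |01⟩): (a, b) = (0, 0.8315) → (0.588, -0.588)
(|10⟩, |11⟩): (a, b) = (0, (-0.3928 - 0.3928i)) → ((-0.2778 - 0.2778i), (0.2778 + 0.2778i))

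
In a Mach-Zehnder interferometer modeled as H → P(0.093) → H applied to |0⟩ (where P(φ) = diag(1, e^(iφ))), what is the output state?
(0.9978 + 0.04643i)|0⟩ + (0.002161 - 0.04643i)|1⟩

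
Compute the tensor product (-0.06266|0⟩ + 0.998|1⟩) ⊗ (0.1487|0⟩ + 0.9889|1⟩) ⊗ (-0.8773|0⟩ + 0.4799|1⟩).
0.008174|000⟩ - 0.004471|001⟩ + 0.05436|010⟩ - 0.02974|011⟩ - 0.1302|100⟩ + 0.07122|101⟩ - 0.8658|110⟩ + 0.4736|111⟩

amp(|b₁b₂…⟩) = product of the factor amplitudes for bits b₁, b₂, …; only kets whose every factor amplitude is nonzero survive.
|000⟩: (-0.06266)(0.1487)(-0.8773) = 0.008174
|001⟩: (-0.06266)(0.1487)(0.4799) = -0.004471
|010⟩: (-0.06266)(0.9889)(-0.8773) = 0.05436
|011⟩: (-0.06266)(0.9889)(0.4799) = -0.02974
|100⟩: (0.998)(0.1487)(-0.8773) = -0.1302
|101⟩: (0.998)(0.1487)(0.4799) = 0.07122
|110⟩: (0.998)(0.9889)(-0.8773) = -0.8658
|111⟩: (0.998)(0.9889)(0.4799) = 0.4736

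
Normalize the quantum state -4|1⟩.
-|1⟩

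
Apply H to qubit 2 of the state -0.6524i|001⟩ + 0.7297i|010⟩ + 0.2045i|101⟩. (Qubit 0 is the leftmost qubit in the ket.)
-0.4613i|000⟩ + 0.4613i|001⟩ + 0.516i|010⟩ + 0.516i|011⟩ + 0.1446i|100⟩ - 0.1446i|101⟩

H on qubit 2 mixes each pair of kets that differ only in qubit 2: amplitudes (a, b) of (|…0…⟩, |…1…⟩) become ((a + b)/√2, (a − b)/√2). Kets absent from the input have amplitude 0.
(|000⟩, |001⟩): (a, b) = (0, -0.6524i) → (-0.4613i, 0.4613i)
(|010⟩, |011⟩): (a, b) = (0.7297i, 0) → (0.516i, 0.516i)
(|100⟩, |101⟩): (a, b) = (0, 0.2045i) → (0.1446i, -0.1446i)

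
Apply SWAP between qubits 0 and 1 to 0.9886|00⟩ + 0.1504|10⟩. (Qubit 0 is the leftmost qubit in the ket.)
0.9886|00⟩ + 0.1504|01⟩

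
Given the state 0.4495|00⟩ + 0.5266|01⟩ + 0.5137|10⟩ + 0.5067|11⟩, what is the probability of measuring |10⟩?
0.2639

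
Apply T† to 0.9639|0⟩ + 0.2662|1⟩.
0.9639|0⟩ + (0.1882 - 0.1882i)|1⟩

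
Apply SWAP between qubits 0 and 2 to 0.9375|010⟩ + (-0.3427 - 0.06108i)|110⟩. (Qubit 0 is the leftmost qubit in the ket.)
0.9375|010⟩ + (-0.3427 - 0.06108i)|011⟩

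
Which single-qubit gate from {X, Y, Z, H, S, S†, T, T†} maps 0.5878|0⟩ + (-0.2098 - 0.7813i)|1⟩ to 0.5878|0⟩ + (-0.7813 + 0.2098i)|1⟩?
S†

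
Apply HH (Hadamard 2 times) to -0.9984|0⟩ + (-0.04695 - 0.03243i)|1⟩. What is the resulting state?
-0.9984|0⟩ + (-0.04695 - 0.03243i)|1⟩

H² = I, so an even number of Hadamards cancels: H^2 = I and the state is unchanged.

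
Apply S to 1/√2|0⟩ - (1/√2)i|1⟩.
1/√2|0⟩ + 1/√2|1⟩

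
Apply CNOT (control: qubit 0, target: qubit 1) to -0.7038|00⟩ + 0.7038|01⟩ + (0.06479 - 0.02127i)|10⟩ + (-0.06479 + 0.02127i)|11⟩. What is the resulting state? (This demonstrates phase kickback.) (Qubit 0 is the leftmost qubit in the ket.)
-0.7038|00⟩ + 0.7038|01⟩ + (-0.06479 + 0.02127i)|10⟩ + (0.06479 - 0.02127i)|11⟩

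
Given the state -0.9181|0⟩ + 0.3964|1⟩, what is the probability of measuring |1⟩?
0.1571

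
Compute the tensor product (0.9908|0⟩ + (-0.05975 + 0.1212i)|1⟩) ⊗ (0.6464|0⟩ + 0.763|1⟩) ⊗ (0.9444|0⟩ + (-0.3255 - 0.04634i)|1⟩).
0.6048|000⟩ + (-0.2085 - 0.02968i)|001⟩ + 0.7139|010⟩ + (-0.2461 - 0.03503i)|011⟩ + (-0.03647 + 0.07399i)|100⟩ + (0.0162 - 0.02371i)|101⟩ + (-0.04305 + 0.08733i)|110⟩ + (0.01912 - 0.02799i)|111⟩

amp(|b₁b₂…⟩) = product of the factor amplitudes for bits b₁, b₂, …; only kets whose every factor amplitude is nonzero survive.
|000⟩: (0.9908)(0.6464)(0.9444) = 0.6048
|001⟩: (0.9908)(0.6464)(-0.3255 - 0.04634i) = (-0.2085 - 0.02968i)
|010⟩: (0.9908)(0.763)(0.9444) = 0.7139
|011⟩: (0.9908)(0.763)(-0.3255 - 0.04634i) = (-0.2461 - 0.03503i)
|100⟩: (-0.05975 + 0.1212i)(0.6464)(0.9444) = (-0.03647 + 0.07399i)
|101⟩: (-0.05975 + 0.1212i)(0.6464)(-0.3255 - 0.04634i) = (0.0162 - 0.02371i)
|110⟩: (-0.05975 + 0.1212i)(0.763)(0.9444) = (-0.04305 + 0.08733i)
|111⟩: (-0.05975 + 0.1212i)(0.763)(-0.3255 - 0.04634i) = (0.01912 - 0.02799i)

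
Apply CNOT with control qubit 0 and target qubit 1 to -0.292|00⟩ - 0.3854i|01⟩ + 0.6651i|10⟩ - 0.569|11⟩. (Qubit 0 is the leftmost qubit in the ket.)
-0.292|00⟩ - 0.3854i|01⟩ - 0.569|10⟩ + 0.6651i|11⟩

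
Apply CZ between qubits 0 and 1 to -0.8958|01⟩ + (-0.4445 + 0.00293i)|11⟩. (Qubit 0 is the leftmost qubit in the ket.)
-0.8958|01⟩ + (0.4445 - 0.00293i)|11⟩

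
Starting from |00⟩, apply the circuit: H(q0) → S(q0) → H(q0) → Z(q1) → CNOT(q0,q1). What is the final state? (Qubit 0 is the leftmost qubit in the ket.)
(1/2 + (1/2)i)|00⟩ + (1/2 - (1/2)i)|11⟩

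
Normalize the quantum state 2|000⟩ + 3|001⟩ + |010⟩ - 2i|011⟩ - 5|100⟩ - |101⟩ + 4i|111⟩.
0.2582|000⟩ + 0.3873|001⟩ + 0.1291|010⟩ - 0.2582i|011⟩ - 0.6455|100⟩ - 0.1291|101⟩ + 0.5164i|111⟩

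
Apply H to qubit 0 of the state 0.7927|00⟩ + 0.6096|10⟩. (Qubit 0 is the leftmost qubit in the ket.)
0.9916|00⟩ + 0.1295|10⟩

H on qubit 0 mixes each pair of kets that differ only in qubit 0: amplitudes (a, b) of (|…0…⟩, |…1…⟩) become ((a + b)/√2, (a − b)/√2). Kets absent from the input have amplitude 0.
(|00⟩, |10⟩): (a, b) = (0.7927, 0.6096) → (0.9916, 0.1295)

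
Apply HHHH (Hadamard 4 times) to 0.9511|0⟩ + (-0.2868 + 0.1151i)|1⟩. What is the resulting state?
0.9511|0⟩ + (-0.2868 + 0.1151i)|1⟩

H² = I, so an even number of Hadamards cancels: H^4 = I and the state is unchanged.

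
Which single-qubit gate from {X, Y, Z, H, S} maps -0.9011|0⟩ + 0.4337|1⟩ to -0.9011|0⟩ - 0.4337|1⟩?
Z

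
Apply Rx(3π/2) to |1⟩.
-(1/√2)i|0⟩ - 1/√2|1⟩

Rx(3π/2) = [[cos(θ/2), −i·sin(θ/2)], [−i·sin(θ/2), cos(θ/2)]]; θ = 3π/2, cos(θ/2) ≈ -0.707107, sin(θ/2) ≈ 0.707107.
With a = amp(|0⟩) = 0 and b = amp(|1⟩) = 1:
new amp(|0⟩) = (-0.707107)·a + (-0.707107i)·b = -(1/√2)i
new amp(|1⟩) = (-0.707107i)·a + (-0.707107)·b = -1/√2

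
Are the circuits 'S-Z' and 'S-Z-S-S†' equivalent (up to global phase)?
Yes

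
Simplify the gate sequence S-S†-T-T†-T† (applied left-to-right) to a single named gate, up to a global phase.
T†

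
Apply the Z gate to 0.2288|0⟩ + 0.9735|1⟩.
0.2288|0⟩ - 0.9735|1⟩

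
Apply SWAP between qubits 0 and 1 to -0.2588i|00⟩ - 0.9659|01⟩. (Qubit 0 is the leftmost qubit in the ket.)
-0.2588i|00⟩ - 0.9659|10⟩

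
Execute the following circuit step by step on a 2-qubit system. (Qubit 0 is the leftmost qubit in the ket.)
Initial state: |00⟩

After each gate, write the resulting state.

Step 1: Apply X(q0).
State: |10⟩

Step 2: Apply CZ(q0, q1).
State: |10⟩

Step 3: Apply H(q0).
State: 1/√2|00⟩ - 1/√2|10⟩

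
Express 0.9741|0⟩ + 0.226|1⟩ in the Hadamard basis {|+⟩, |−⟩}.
0.8486|+⟩ + 0.529|−⟩

With |ψ⟩ = α|0⟩ + β|1⟩, the Hadamard-basis coefficients are ⟨+|ψ⟩ = (α + β)/√2 and ⟨−|ψ⟩ = (α − β)/√2.
Here α = 0.9741, β = 0.226: (α + β)/√2 = 0.8486, (α − β)/√2 = 0.529.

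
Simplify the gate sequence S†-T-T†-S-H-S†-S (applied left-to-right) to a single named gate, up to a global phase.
H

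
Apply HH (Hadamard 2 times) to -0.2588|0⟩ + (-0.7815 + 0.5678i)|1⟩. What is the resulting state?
-0.2588|0⟩ + (-0.7815 + 0.5678i)|1⟩

H² = I, so an even number of Hadamards cancels: H^2 = I and the state is unchanged.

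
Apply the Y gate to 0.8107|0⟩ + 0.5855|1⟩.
-0.5855i|0⟩ + 0.8107i|1⟩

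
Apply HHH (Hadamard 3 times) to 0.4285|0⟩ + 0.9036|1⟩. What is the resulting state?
0.9419|0⟩ - 0.3359|1⟩

H² = I, so H^3 = H: a single Hadamard. With (a, b) = (0.4285, 0.9036), H gives ((a + b)/√2, (a − b)/√2) = (0.9419, -0.3359).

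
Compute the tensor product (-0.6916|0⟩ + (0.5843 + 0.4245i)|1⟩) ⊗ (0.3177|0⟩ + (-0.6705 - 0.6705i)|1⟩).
-0.2197|00⟩ + (0.4637 + 0.4637i)|01⟩ + (0.1856 + 0.1349i)|10⟩ + (-0.1071 - 0.6764i)|11⟩

amp(|b₁b₂…⟩) = product of the factor amplitudes for bits b₁, b₂, …; only kets whose every factor amplitude is nonzero survive.
|00⟩: (-0.6916)(0.3177) = -0.2197
|01⟩: (-0.6916)(-0.6705 - 0.6705i) = (0.4637 + 0.4637i)
|10⟩: (0.5843 + 0.4245i)(0.3177) = (0.1856 + 0.1349i)
|11⟩: (0.5843 + 0.4245i)(-0.6705 - 0.6705i) = (-0.1071 - 0.6764i)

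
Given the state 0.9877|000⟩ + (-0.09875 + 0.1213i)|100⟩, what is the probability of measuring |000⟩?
0.9756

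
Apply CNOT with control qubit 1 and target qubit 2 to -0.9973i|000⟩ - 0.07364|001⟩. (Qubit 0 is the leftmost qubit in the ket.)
-0.9973i|000⟩ - 0.07364|001⟩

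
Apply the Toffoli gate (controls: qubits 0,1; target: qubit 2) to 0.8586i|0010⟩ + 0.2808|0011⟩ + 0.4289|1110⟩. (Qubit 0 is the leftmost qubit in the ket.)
0.8586i|0010⟩ + 0.2808|0011⟩ + 0.4289|1100⟩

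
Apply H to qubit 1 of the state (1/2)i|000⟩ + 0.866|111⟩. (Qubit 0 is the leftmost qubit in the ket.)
(1/√8)i|000⟩ + (1/√8)i|010⟩ + 0.6124|101⟩ - 0.6124|111⟩

H on qubit 1 mixes each pair of kets that differ only in qubit 1: amplitudes (a, b) of (|…0…⟩, |…1…⟩) become ((a + b)/√2, (a − b)/√2). Kets absent from the input have amplitude 0.
(|000⟩, |010⟩): (a, b) = ((1/2)i, 0) → ((1/√8)i, (1/√8)i)
(|101⟩, |111⟩): (a, b) = (0, 0.866) → (0.6124, -0.6124)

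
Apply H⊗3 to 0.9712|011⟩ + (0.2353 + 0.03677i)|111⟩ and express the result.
(0.4266 + 0.013i)|000⟩ + (-0.4266 - 0.013i)|001⟩ + (-0.4266 - 0.013i)|010⟩ + (0.4266 + 0.013i)|011⟩ + (0.2602 - 0.013i)|100⟩ + (-0.2602 + 0.013i)|101⟩ + (-0.2602 + 0.013i)|110⟩ + (0.2602 - 0.013i)|111⟩

H⊗3 gives amp(|y⟩) = (1/2√2) Σ_x (−1)^(x·y) amp(|x⟩), where x·y is the number of positions in which both x and y have a 1.
|000⟩: (0.9712 + (0.2353 + 0.03677i))/(2√2) = (0.4266 + 0.013i)
|001⟩: (-0.9712 - (0.2353 + 0.03677i))/(2√2) = (-0.4266 - 0.013i)
|010⟩: (-0.9712 - (0.2353 + 0.03677i))/(2√2) = (-0.4266 - 0.013i)
|011⟩: (0.9712 + (0.2353 + 0.03677i))/(2√2) = (0.4266 + 0.013i)
|100⟩: (0.9712 - (0.2353 + 0.03677i))/(2√2) = (0.2602 - 0.013i)
|101⟩: (-0.9712 + (0.2353 + 0.03677i))/(2√2) = (-0.2602 + 0.013i)
|110⟩: (-0.9712 + (0.2353 + 0.03677i))/(2√2) = (-0.2602 + 0.013i)
|111⟩: (0.9712 - (0.2353 + 0.03677i))/(2√2) = (0.2602 - 0.013i)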